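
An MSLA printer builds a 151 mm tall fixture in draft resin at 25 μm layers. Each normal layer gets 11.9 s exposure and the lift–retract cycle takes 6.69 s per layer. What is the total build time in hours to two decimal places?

31.19 hours

Layer count = ceil(151 / 0.025) = 6040.
Cycle time = 11.9 + 6.69, so 18.59 s.
Build time: 6040 × 18.59 s = 112283.6 s, i.e. 31.19 hours.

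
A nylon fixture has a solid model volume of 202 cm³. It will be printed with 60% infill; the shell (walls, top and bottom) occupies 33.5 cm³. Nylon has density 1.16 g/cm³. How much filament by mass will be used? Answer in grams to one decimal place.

Interior volume = 202 − 33.5, so 168.5 cm³.
Deposited infill = 0.60 × 168.5 = 101.1 cm³.
Total printed volume = 33.5 + 101.1, so 134.6 cm³.
Mass = 134.6 × 1.16, so 156.136 g.

156.1 g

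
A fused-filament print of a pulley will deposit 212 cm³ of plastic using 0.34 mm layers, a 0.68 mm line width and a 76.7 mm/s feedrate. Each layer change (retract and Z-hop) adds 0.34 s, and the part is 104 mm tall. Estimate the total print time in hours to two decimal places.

3.35 hours

Line area = 0.34 × 0.68 = 0.2312 mm².
Path length: 212000 mm³ / 0.2312 mm² → 916955 mm.
Print-move time = 916955 / 76.7 = 11955.1 s.
Number of layers: 104 / 0.34 → 306 (rounded up).
Z-hop total = 306 × 0.34 = 104.04 s.
Total = 11955.1 + 104.04 = 12059.14 s = 3.35 hours.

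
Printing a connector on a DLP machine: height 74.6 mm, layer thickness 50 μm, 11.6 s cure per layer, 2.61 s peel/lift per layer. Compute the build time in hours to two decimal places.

5.89 hours

Layers = ⌈74.6/0.05⌉ = 1492.
Cycle time = 11.6 + 2.61, so 14.21 s.
Total = 1492 × 14.21 = 21201.32 s = 5.89 hours.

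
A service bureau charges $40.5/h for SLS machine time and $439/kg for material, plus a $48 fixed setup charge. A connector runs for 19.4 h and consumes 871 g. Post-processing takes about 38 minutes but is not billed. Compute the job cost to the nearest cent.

$1216.07

Time charge = 40.5 × 19.4 = $785.70.
Material charge = 439 × 871/1000 = $382.369.
Adding setup: 785.70 + 382.369 + 48 → 1216.069 ≈ $1216.07.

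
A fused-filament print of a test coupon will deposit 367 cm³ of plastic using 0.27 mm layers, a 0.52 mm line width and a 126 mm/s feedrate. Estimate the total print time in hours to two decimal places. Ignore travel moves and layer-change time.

5.76 hours

Line area = 0.27 × 0.52 = 0.1404 mm².
Path length: 367000 mm³ / 0.1404 mm² → 2613960.1 mm.
Extrusion time: 2613960.1 / 126 → 20745.7 s.
That's 20745.7 s → 5.76 hours.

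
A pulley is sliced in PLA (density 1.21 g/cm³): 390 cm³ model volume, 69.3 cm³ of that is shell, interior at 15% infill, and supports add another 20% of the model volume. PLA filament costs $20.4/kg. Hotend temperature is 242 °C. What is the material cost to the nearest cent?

$4.82

Volume inside the shell: 390 − 69.3 → 320.7 cm³.
Deposited infill: 0.15 × 320.7 → 48.105 cm³.
Support = 0.20 × 390 = 78 cm³.
Deposited volume: 69.3 + 48.105 + 78 → 195.405 cm³.
Mass = 195.405 × 1.21, so 236.44005 g.
At $20.4/kg: 236.44005/1000 × 20.4 = $4.82.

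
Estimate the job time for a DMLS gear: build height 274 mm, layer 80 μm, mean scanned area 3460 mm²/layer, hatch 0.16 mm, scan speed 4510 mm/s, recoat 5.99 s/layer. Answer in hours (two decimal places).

10.26 hours

Number of layers: 274 / 0.08 → 3425 (rounded up).
Hatch length per layer: 3460 / 0.16 → 21625 mm.
Laser time per layer = 21625 / 4510, so 4.7949 s.
Time per layer: 4.7949 + 5.99 → 10.7849 s.
Build time = 3425 × 10.7849 = 36938.2825 s = 10.26 hours.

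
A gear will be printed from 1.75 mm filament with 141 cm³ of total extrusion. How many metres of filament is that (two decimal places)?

Filament cross-section = π × (1.75/2)² = 2.4053 mm².
Length = 141 cm³ / 2.4053 mm² = 141000 / 2.4053 = 58620.55 mm = 58.62 m.

58.62 m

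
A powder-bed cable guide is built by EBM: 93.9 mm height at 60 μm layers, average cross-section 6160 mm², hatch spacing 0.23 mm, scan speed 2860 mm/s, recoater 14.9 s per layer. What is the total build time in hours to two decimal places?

10.55 hours

Number of layers: 93.9 / 0.06 → 1565 (rounded up).
Scan path per layer = 6160 / 0.23 = 26782.6 mm.
Per-layer scan time = 26782.6 / 2860, so 9.3645 s.
Per-layer time = 9.3645 + 14.9 = 24.2645 s.
1565 layers × 24.2645 s/layer = 37973.9425 s, i.e. 10.55 hours.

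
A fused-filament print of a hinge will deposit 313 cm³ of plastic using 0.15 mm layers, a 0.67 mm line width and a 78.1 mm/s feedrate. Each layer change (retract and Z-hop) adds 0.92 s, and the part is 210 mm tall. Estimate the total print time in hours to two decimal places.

11.43 hours

Line area: 0.15 × 0.67 → 0.1005 mm².
Total extruded path = 313000/0.1005 = 3114427.9 mm.
Extrusion time = 3114427.9 / 78.1, so 39877.4 s.
Layer count = ceil(210 / 0.15) = 1400.
Layer-change overhead = 1400 × 0.92 = 1288 s.
Altogether 39877.4 + 1288 = 41165.4 s, i.e. 11.43 hours.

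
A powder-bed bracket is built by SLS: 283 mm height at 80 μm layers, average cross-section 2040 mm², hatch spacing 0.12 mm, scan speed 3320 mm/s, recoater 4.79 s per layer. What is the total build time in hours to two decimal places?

9.74 hours

Layers = ⌈283/0.08⌉ = 3538.
Hatch length per layer = 2040 / 0.12 = 17000 mm.
Laser time per layer = 17000 / 3320, so 5.1205 s.
Time per layer = 5.1205 + 4.79 = 9.9105 s.
3538 layers × 9.9105 s/layer = 35063.349 s, i.e. 9.74 hours.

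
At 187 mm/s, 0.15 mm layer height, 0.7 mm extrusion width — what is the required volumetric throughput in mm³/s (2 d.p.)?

Extrusion cross-section = 0.15 × 0.7, so 0.105 mm².
Q = v·A = 187 × 0.105 = 19.64 mm³/s.

19.64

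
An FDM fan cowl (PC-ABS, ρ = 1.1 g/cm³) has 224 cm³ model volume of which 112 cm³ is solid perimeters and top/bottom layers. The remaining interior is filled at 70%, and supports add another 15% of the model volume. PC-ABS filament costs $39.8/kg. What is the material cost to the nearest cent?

Infill region: 224 − 112 → 112 cm³.
Infill volume = 0.70 × 112, so 78.4 cm³.
Support = 0.15 × 224, so 33.6 cm³.
Total extruded = 112 + 78.4 + 33.6 = 224 cm³.
Mass: 224 × 1.1 → 246.4 g.
At $39.8/kg: 246.4/1000 × 39.8 = $9.81.

$9.81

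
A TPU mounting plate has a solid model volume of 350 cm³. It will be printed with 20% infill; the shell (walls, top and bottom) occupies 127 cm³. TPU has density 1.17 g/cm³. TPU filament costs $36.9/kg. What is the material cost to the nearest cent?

$7.41

Infill region = 350 − 127, so 223 cm³.
Deposited infill = 0.20 × 223 = 44.6 cm³.
Deposited volume = 127 + 44.6 = 171.6 cm³.
Mass = 171.6 × 1.17 = 200.772 g.
Cost = 200.772 g / 1000 × $36.9/kg = $7.41.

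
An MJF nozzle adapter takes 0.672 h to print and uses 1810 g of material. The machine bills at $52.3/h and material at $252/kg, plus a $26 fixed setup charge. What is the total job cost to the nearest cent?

$517.27

Machine-time cost = 52.3 × 0.672, so $35.1456.
Material cost: 252 × 1810/1000 → $456.12.
Total = 35.1456 + 456.12 + 26 = 517.2656 ≈ $517.27.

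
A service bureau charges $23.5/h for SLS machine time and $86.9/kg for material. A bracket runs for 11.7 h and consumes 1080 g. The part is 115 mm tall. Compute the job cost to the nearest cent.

$368.80

Machine-time cost = 23.5 × 11.7 = $274.95.
Material charge = 86.9 × 1080/1000 = $93.852.
Job cost: 274.95 + 93.852 = 368.802 ≈ $368.80.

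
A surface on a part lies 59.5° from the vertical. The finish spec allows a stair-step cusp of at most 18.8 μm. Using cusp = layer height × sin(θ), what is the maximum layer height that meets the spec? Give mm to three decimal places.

0.022 mm

sin(59.5°) = 0.8616; t_max = 0.0188/0.8616 = 0.022 mm.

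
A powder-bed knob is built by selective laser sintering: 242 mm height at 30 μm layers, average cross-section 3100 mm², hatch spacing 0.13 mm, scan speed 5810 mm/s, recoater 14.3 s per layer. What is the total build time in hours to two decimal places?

Layer count = ceil(242 / 0.03) = 8067.
Hatch length per layer = 3100 / 0.13, so 23846.2 mm.
Laser time per layer = 23846.2 / 5810 = 4.1043 s.
Time per layer = 4.1043 + 14.3 = 18.4043 s.
Total: 8067 × 18.4043 s = 148467.4881 s → 41.24 hours.

41.24 hours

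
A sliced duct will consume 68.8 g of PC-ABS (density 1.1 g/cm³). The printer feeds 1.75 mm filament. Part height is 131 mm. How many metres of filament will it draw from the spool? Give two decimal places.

26.00 m

Extruded volume: 68.8/1.1 = 62.5455 cm³ (62545.5 mm³).
Cross-section of 1.75 mm filament: π·(1.75/2)² = 2.4053 mm².
L = V/A = 62545.5/2.4053 = 26003.2 mm → 26.00 m.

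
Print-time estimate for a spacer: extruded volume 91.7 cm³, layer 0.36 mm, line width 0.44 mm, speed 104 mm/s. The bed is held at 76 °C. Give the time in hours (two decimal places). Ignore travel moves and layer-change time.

1.55 hours

Bead cross-section = 0.36 × 0.44 = 0.1584 mm².
Total extruded path = 91700/0.1584 = 578914.1 mm.
Time extruding: 578914.1 / 104 → 5566.5 s.
Converting: 5566.5 s = 1.55 hours.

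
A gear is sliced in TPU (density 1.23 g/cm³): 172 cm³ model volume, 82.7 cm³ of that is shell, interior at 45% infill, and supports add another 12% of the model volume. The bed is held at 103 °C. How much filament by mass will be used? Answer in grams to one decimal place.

Interior volume: 172 − 82.7 → 89.3 cm³.
Infill deposited = 0.45 × 89.3 = 40.185 cm³.
Support: 0.12 × 172 → 20.64 cm³.
Total extruded: 82.7 + 40.185 + 20.64 → 143.525 cm³.
Mass = 143.525 × 1.23, so 176.53575 g.

176.5 g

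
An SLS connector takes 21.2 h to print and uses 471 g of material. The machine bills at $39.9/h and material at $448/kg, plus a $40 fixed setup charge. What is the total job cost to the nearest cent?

$1096.89

Time charge = 39.9 × 21.2, so $845.88.
Material cost = 448 × 471/1000 = $211.008.
Adding setup: 845.88 + 211.008 + 40 → 1096.888 ≈ $1096.89.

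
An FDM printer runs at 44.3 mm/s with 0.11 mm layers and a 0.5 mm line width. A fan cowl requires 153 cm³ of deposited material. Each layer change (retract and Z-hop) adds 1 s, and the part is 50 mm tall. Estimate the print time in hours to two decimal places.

Extrusion cross-section: 0.11 × 0.5 → 0.055 mm².
Toolpath length = 153 cm³ / 0.055 mm² = 153000 / 0.055 = 2781818.2 mm.
Extrusion time = 2781818.2 / 44.3, so 62795 s.
Layer count = ceil(50 / 0.11) = 455.
Z-hop total: 455 × 1 → 455 s.
Altogether 62795 + 455 = 63250 s, i.e. 17.57 hours.

17.57 hours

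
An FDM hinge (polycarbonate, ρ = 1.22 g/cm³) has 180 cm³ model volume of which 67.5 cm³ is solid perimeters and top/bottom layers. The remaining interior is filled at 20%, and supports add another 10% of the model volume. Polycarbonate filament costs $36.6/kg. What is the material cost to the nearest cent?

Interior volume: 180 − 67.5 → 112.5 cm³.
Infill volume = 0.20 × 112.5 = 22.5 cm³.
Support = 0.10 × 180, so 18 cm³.
Deposited volume = 67.5 + 22.5 + 18 = 108 cm³.
Mass: 108 × 1.22 → 131.76 g.
Cost = 131.76 g / 1000 × $36.6/kg = $4.82.

$4.82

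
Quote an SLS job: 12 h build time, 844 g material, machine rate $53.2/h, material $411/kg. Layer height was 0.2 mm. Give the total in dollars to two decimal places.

Machine cost: 53.2 × 12 → $638.40.
Material charge = 411 × 844/1000, so $346.884.
Total = 638.40 + 346.884 = 985.284 ≈ $985.28.

$985.28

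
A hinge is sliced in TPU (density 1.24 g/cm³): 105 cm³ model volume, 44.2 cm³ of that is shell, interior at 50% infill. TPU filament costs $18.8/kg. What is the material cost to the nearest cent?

Volume inside the shell = 105 − 44.2, so 60.8 cm³.
Infill deposited = 0.50 × 60.8, so 30.4 cm³.
Deposited volume: 44.2 + 30.4 → 74.6 cm³.
Mass = 74.6 × 1.24, so 92.504 g.
At $18.8/kg: 92.504/1000 × 18.8 = $1.74.

$1.74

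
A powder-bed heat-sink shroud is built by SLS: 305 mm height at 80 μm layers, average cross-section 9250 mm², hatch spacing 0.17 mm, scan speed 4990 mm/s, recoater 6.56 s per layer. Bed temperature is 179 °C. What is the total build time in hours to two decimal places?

Number of layers: 305 / 0.08 → 3813 (rounded up).
Scan path per layer = 9250 / 0.17 = 54411.8 mm.
Scan time per layer = 54411.8 / 4990, so 10.9042 s.
Time per layer: 10.9042 + 6.56 → 17.4642 s.
3813 layers × 17.4642 s/layer = 66590.9946 s, i.e. 18.50 hours.

18.50 hours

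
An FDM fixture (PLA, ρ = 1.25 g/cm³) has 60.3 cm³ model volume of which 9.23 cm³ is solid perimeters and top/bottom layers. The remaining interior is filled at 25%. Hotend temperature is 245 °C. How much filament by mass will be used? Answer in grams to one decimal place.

27.5 g

Volume inside the shell = 60.3 − 9.23 = 51.07 cm³.
Infill deposited: 0.25 × 51.07 → 12.7675 cm³.
Total printed volume: 9.23 + 12.7675 → 21.9975 cm³.
Mass: 21.9975 × 1.25 → 27.496875 g.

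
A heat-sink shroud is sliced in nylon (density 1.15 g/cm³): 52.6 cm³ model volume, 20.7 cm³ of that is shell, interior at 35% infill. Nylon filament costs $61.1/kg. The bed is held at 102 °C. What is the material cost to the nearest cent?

Infill region = 52.6 − 20.7, so 31.9 cm³.
Infill deposited: 0.35 × 31.9 → 11.165 cm³.
Total extruded = 20.7 + 11.165 = 31.865 cm³.
Mass = 31.865 × 1.15 = 36.64475 g.
At $61.1/kg: 36.64475/1000 × 61.1 = $2.24.

$2.24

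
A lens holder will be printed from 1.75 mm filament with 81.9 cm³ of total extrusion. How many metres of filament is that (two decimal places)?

34.05 m

Filament cross-section = π × (1.75/2)² = 2.4053 mm².
Length = 81.9 cm³ / 2.4053 mm² = 81900 / 2.4053 = 34049.81 mm = 34.05 m.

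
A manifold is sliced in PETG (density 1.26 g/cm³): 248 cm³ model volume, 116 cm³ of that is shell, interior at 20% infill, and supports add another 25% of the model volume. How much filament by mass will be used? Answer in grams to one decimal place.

257.5 g

Infill region: 248 − 116 → 132 cm³.
Infill deposited = 0.20 × 132, so 26.4 cm³.
Support: 0.25 × 248 → 62 cm³.
Total printed volume: 116 + 26.4 + 62 → 204.4 cm³.
Mass: 204.4 × 1.26 → 257.544 g.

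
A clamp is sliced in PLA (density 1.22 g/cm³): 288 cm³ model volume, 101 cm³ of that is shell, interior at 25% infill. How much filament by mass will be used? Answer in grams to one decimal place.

Infill region: 288 − 101 → 187 cm³.
Deposited infill = 0.25 × 187 = 46.75 cm³.
Total extruded: 101 + 46.75 → 147.75 cm³.
Mass: 147.75 × 1.22 → 180.255 g.

180.3 g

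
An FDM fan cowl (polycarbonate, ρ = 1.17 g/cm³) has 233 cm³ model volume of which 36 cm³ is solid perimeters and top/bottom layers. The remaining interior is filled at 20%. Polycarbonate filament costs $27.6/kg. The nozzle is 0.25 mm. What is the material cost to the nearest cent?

Volume inside the shell = 233 − 36 = 197 cm³.
Infill deposited = 0.20 × 197 = 39.4 cm³.
Total extruded = 36 + 39.4 = 75.4 cm³.
Mass = 75.4 × 1.17 = 88.218 g.
At $27.6/kg: 88.218/1000 × 27.6 = $2.43.

$2.43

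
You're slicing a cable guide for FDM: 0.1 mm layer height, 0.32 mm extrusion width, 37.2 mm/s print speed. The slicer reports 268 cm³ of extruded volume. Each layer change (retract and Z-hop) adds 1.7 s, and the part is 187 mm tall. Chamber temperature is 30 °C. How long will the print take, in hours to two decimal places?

63.42 hours

Bead cross-section: 0.1 × 0.32 → 0.032 mm².
Toolpath length = 268 cm³ / 0.032 mm² = 268000 / 0.032 = 8375000 mm.
Time extruding = 8375000 / 37.2, so 225134.4 s.
Layers = ⌈187/0.1⌉ = 1870.
Z-hop total: 1870 × 1.7 → 3179 s.
Total = 225134.4 + 3179 = 228313.4 s = 63.42 hours.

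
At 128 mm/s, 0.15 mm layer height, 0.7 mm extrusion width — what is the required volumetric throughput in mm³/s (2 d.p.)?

A = 0.15 × 0.7 = 0.105 mm².
Q = v·A = 128 × 0.105 = 13.44 mm³/s.

13.44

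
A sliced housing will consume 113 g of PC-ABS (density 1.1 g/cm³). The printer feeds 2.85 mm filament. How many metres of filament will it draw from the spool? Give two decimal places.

16.10 m

Volume = 113 g / 1.1 g·cm⁻³ = 102.7273 cm³ = 102727.3 mm³.
A = π r² = π × 1.425² = 6.3794 mm².
L = V/A = 102727.3/6.3794 = 16102.97 mm → 16.10 m.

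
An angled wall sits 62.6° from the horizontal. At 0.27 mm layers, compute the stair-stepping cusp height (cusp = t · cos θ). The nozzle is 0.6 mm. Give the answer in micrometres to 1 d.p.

124.3 μm

h_c = t·cos θ = 0.27 × 0.4602 = 0.124254 mm (124.3 μm).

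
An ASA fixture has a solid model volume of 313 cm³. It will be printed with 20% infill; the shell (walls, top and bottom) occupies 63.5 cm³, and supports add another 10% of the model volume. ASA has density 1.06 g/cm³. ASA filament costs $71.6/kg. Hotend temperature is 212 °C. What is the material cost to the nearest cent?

$10.98

Infill region = 313 − 63.5, so 249.5 cm³.
Infill volume = 0.20 × 249.5, so 49.9 cm³.
Support = 0.10 × 313, so 31.3 cm³.
Total printed volume = 63.5 + 49.9 + 31.3, so 144.7 cm³.
Mass = 144.7 × 1.06, so 153.382 g.
Cost = 153.382 g / 1000 × $71.6/kg = $10.98.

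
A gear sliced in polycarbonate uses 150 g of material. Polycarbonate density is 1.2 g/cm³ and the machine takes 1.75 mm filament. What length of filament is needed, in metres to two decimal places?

Extruded volume: 150/1.2 = 125 cm³ (125000 mm³).
Cross-section of 1.75 mm filament: π·(1.75/2)² = 2.4053 mm².
Length = 125000 / 2.4053 = 51968.57 mm = 51.97 m.

51.97 m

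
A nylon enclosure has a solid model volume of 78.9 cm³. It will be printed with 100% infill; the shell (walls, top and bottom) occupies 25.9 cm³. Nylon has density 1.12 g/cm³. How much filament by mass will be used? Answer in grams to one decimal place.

Volume inside the shell = 78.9 − 25.9 = 53 cm³.
Deposited infill = 1.00 × 53, so 53 cm³.
Deposited volume = 25.9 + 53, so 78.9 cm³.
Mass = 78.9 × 1.12 = 88.368 g.

88.4 g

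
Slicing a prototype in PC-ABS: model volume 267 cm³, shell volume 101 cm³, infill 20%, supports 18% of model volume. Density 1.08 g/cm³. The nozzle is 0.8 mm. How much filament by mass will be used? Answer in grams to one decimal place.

196.8 g

Infill region = 267 − 101 = 166 cm³.
Infill deposited = 0.20 × 166 = 33.2 cm³.
Support = 0.18 × 267 = 48.06 cm³.
Total extruded = 101 + 33.2 + 48.06 = 182.26 cm³.
Mass = 182.26 × 1.08 = 196.8408 g.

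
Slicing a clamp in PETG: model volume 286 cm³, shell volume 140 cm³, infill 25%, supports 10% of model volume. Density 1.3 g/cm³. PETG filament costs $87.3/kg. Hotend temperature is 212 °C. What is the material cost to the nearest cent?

Infill region = 286 − 140, so 146 cm³.
Infill volume = 0.25 × 146, so 36.5 cm³.
Support = 0.10 × 286, so 28.6 cm³.
Deposited volume = 140 + 36.5 + 28.6, so 205.1 cm³.
Mass = 205.1 × 1.3 = 266.63 g.
At $87.3/kg: 266.63/1000 × 87.3 = $23.28.

$23.28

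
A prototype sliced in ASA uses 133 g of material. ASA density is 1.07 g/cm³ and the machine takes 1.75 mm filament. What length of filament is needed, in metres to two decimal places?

51.68 m

Extruded volume: 133/1.07 = 124.2991 cm³ (124299.1 mm³).
Filament cross-section = π × (1.75/2)² = 2.4053 mm².
Length = 124299.1 / 2.4053 = 51677.17 mm = 51.68 m.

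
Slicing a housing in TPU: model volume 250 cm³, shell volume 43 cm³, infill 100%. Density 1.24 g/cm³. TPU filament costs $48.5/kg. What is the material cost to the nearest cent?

Infill region = 250 − 43 = 207 cm³.
Deposited infill = 1.00 × 207, so 207 cm³.
Deposited volume: 43 + 207 → 250 cm³.
Mass = 250 × 1.24 = 310 g.
At $48.5/kg: 310/1000 × 48.5 = $15.04.

$15.04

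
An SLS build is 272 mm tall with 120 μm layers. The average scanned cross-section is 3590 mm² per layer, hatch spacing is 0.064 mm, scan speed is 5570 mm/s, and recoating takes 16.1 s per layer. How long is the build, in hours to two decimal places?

Number of layers: 272 / 0.12 → 2267 (rounded up).
Hatch length per layer = 3590 / 0.064 = 56093.8 mm.
Per-layer scan time = 56093.8 / 5570 = 10.0707 s.
Per-layer time = 10.0707 + 16.1 = 26.1707 s.
Total: 2267 × 26.1707 s = 59328.9769 s → 16.48 hours.

16.48 hours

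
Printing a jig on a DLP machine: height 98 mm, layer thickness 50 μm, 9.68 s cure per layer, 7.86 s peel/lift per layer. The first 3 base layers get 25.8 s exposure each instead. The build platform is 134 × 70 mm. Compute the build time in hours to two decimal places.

9.56 hours

Layer count = ceil(98 / 0.05) = 1960.
Burn-in layers = 3 × (25.8 + 7.86), so 100.98 s.
Remaining layers = 1957 × (9.68 + 7.86), so 34325.78 s.
Sum: 100.98 + 34325.78 = 34426.76 s → 9.56 hours.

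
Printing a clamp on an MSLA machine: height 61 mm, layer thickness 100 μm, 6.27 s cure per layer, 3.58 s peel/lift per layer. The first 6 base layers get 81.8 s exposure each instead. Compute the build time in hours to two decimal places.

1.79 hours

Layer count = ceil(61 / 0.1) = 610.
Burn-in layers = 6 × (81.8 + 3.58) = 512.28 s.
Regular layers: 604 × (6.27 + 3.58) → 5949.4 s.
Total = 512.28 + 5949.4 = 6461.68 s = 1.79 hours.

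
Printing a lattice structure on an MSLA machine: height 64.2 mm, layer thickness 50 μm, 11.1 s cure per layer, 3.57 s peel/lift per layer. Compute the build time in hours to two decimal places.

Layer count = ceil(64.2 / 0.05) = 1284.
Per-layer time = 11.1 + 3.57, so 14.67 s.
Build time: 1284 × 14.67 s = 18836.28 s, i.e. 5.23 hours.

5.23 hours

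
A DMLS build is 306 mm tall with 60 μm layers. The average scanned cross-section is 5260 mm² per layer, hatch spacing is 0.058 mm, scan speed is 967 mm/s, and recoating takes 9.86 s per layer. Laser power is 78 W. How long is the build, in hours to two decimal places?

Number of layers: 306 / 0.06 → 5100 (rounded up).
Hatch length per layer: 5260 / 0.058 → 90689.7 mm.
Scan time per layer = 90689.7 / 967 = 93.7846 s.
Layer cycle = 93.7846 + 9.86 = 103.6446 s.
5100 layers × 103.6446 s/layer = 528587.46 s, i.e. 146.83 hours.

146.83 hours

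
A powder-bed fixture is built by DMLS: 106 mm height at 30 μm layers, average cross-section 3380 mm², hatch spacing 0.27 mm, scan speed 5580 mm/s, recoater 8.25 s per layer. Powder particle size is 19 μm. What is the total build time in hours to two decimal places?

Layers = ⌈106/0.03⌉ = 3534.
Hatch length per layer: 3380 / 0.27 → 12518.5 mm.
Per-layer scan time: 12518.5 / 5580 → 2.2435 s.
Layer cycle = 2.2435 + 8.25, so 10.4935 s.
Total: 3534 × 10.4935 s = 37084.029 s → 10.30 hours.

10.30 hours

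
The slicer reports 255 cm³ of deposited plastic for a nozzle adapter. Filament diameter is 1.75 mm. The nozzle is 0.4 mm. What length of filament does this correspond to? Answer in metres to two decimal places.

106.02 m

Cross-section of 1.75 mm filament: π·(1.75/2)² = 2.4053 mm².
L = 255000 mm³ / 2.4053 mm² = 106015.88 mm, i.e. 106.02 m.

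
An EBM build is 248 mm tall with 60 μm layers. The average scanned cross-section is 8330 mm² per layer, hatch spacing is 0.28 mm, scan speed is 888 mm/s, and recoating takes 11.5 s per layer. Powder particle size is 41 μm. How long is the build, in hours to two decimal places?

51.68 hours

Number of layers: 248 / 0.06 → 4134 (rounded up).
Hatch length per layer = 8330 / 0.28, so 29750 mm.
Scan time per layer: 29750 / 888 → 33.5023 s.
Per-layer time = 33.5023 + 11.5, so 45.0023 s.
Build time = 4134 × 45.0023 = 186039.5082 s = 51.68 hours.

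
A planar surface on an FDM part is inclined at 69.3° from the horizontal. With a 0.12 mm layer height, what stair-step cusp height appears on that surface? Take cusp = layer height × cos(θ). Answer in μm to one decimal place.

cos(69.3°) = 0.3535, so cusp = 0.12 × 0.3535 = 0.04242 mm → 42.4 μm.

42.4 μm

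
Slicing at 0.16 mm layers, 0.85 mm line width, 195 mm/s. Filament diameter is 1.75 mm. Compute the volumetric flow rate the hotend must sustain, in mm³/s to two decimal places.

26.52

Extrusion cross-section: 0.16 × 0.85 → 0.136 mm².
Volumetric flow = 195 × 0.136 = 26.52 mm³/s.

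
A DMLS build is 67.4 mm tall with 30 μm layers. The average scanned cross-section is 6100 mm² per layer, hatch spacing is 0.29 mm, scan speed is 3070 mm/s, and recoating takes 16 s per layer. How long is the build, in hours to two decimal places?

Number of layers: 67.4 / 0.03 → 2247 (rounded up).
Per-layer scan distance = 6100 / 0.29, so 21034.5 mm.
Laser time per layer: 21034.5 / 3070 → 6.8516 s.
Per-layer time: 6.8516 + 16 → 22.8516 s.
Build time = 2247 × 22.8516 = 51347.5452 s = 14.26 hours.

14.26 hours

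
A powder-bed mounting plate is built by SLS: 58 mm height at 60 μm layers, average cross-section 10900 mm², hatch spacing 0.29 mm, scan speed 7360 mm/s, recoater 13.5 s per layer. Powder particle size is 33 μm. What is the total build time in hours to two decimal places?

Number of layers: 58 / 0.06 → 967 (rounded up).
Scan path per layer: 10900 / 0.29 → 37586.2 mm.
Scan time per layer = 37586.2 / 7360 = 5.1068 s.
Layer cycle = 5.1068 + 13.5 = 18.6068 s.
Total: 967 × 18.6068 s = 17992.7756 s → 5.00 hours.

5.00 hours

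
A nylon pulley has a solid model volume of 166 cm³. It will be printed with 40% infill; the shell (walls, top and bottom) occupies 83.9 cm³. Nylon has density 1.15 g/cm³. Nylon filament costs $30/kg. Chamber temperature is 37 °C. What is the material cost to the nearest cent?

$4.03

Interior volume = 166 − 83.9 = 82.1 cm³.
Deposited infill = 0.40 × 82.1, so 32.84 cm³.
Total extruded: 83.9 + 32.84 → 116.74 cm³.
Mass = 116.74 × 1.15, so 134.251 g.
Cost = 134.251 g / 1000 × $30/kg = $4.03.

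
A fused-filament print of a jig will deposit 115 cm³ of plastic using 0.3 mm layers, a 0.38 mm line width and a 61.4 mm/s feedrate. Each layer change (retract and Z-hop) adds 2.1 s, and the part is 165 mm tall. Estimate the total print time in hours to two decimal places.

4.88 hours

Bead cross-section = 0.3 × 0.38, so 0.114 mm².
Toolpath length = 115 cm³ / 0.114 mm² = 115000 / 0.114 = 1008771.9 mm.
Time extruding = 1008771.9 / 61.4 = 16429.5 s.
Number of layers: 165 / 0.3 → 550 (rounded up).
Layer-change overhead = 550 × 2.1 = 1155 s.
Total = 16429.5 + 1155 = 17584.5 s = 4.88 hours.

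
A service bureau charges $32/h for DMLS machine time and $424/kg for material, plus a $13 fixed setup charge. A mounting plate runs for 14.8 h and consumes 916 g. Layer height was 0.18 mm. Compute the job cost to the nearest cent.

Time charge = 32 × 14.8, so $473.60.
Material charge = 424 × 916/1000 = $388.384.
Adding setup: 473.60 + 388.384 + 13 → 874.984 ≈ $874.98.

$874.98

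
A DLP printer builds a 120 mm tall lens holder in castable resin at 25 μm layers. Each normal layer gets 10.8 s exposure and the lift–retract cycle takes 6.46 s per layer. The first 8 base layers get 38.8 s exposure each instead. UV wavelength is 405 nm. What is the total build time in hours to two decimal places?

Layer count = ceil(120 / 0.025) = 4800.
Bottom layers: 8 × (38.8 + 6.46) → 362.08 s.
Regular layers: 4792 × (10.8 + 6.46) → 82709.92 s.
Total = 362.08 + 82709.92 = 83072 s = 23.08 hours.

23.08 hours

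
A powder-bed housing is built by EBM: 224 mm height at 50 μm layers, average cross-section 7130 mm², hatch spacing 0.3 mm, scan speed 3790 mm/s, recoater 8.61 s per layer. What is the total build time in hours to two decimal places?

18.52 hours

Layers = ⌈224/0.05⌉ = 4480.
Per-layer scan distance: 7130 / 0.3 → 23766.7 mm.
Beam time per layer = 23766.7 / 3790, so 6.2709 s.
Time per layer: 6.2709 + 8.61 → 14.8809 s.
4480 layers × 14.8809 s/layer = 66666.432 s, i.e. 18.52 hours.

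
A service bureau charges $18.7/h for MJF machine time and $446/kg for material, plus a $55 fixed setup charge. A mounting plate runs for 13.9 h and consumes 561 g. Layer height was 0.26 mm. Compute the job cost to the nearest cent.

Time charge = 18.7 × 13.9 = $259.93.
Feedstock cost = 446 × 561/1000 = $250.206.
Total = 259.93 + 250.206 + 55 = 565.136 ≈ $565.14.

$565.14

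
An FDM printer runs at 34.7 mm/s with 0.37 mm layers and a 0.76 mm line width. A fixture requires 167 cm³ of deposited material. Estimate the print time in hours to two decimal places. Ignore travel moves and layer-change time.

4.75 hours

Bead cross-section = 0.37 × 0.76, so 0.2812 mm².
Total extruded path = 167000/0.2812 = 593883.4 mm.
Time extruding = 593883.4 / 34.7, so 17114.8 s.
In the requested units: 17114.8 s = 4.75 hours.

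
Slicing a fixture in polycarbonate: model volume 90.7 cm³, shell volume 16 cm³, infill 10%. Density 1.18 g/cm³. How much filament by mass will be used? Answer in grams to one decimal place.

27.7 g

Infill region = 90.7 − 16, so 74.7 cm³.
Infill deposited = 0.10 × 74.7, so 7.47 cm³.
Total extruded = 16 + 7.47, so 23.47 cm³.
Mass = 23.47 × 1.18, so 27.6946 g.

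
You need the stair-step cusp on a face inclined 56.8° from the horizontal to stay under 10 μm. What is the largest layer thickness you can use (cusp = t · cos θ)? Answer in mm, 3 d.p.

0.018 mm

cos(56.8°) = 0.5476; t_max = 0.01/0.5476 = 0.018 mm.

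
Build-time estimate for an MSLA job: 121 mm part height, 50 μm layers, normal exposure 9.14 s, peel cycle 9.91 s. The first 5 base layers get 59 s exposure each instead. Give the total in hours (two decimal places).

Layers = ⌈121/0.05⌉ = 2420.
Bottom layers = 5 × (59 + 9.91), so 344.55 s.
Normal layers: 2415 × (9.14 + 9.91) → 46005.75 s.
Sum: 344.55 + 46005.75 = 46350.3 s → 12.88 hours.

12.88 hours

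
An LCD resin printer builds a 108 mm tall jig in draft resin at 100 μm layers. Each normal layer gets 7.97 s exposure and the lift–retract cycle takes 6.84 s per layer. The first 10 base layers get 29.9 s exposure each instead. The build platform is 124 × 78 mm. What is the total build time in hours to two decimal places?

Number of layers: 108 / 0.1 → 1080 (rounded up).
Burn-in layers = 10 × (29.9 + 6.84) = 367.4 s.
Remaining layers: 1070 × (7.97 + 6.84) → 15846.7 s.
Total = 367.4 + 15846.7 = 16214.1 s = 4.50 hours.

4.50 hours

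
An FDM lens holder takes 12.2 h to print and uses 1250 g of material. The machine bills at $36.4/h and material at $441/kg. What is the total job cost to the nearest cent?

Machine cost = 36.4 × 12.2, so $444.08.
Feedstock cost = 441 × 1250/1000, so $551.25.
Total = 444.08 + 551.25 = $995.33.

$995.33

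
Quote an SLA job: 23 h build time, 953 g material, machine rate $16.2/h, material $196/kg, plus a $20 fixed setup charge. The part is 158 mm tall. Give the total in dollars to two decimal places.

Time charge: 16.2 × 23 → $372.60.
Feedstock cost: 196 × 953/1000 → $186.788.
Adding setup: 372.60 + 186.788 + 20 → 579.388 ≈ $579.39.

$579.39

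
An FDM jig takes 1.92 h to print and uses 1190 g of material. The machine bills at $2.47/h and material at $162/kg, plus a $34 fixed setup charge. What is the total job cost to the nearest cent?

Machine cost = 2.47 × 1.92, so $4.7424.
Material cost = 162 × 1190/1000 = $192.78.
Total = 4.7424 + 192.78 + 34 = 231.5224 ≈ $231.52.

$231.52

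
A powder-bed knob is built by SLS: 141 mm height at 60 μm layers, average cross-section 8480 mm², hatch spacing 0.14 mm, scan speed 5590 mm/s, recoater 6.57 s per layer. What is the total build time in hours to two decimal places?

Number of layers: 141 / 0.06 → 2350 (rounded up).
Hatch length per layer = 8480 / 0.14, so 60571.4 mm.
Per-layer scan time = 60571.4 / 5590 = 10.8357 s.
Time per layer = 10.8357 + 6.57, so 17.4057 s.
Total: 2350 × 17.4057 s = 40903.395 s → 11.36 hours.

11.36 hours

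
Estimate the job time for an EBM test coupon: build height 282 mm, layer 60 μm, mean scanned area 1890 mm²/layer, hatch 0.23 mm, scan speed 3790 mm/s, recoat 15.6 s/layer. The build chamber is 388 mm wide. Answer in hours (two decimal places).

Number of layers: 282 / 0.06 → 4700 (rounded up).
Hatch length per layer = 1890 / 0.23, so 8217.4 mm.
Beam time per layer: 8217.4 / 3790 → 2.1682 s.
Time per layer: 2.1682 + 15.6 → 17.7682 s.
Total: 4700 × 17.7682 s = 83510.54 s → 23.20 hours.

23.20 hours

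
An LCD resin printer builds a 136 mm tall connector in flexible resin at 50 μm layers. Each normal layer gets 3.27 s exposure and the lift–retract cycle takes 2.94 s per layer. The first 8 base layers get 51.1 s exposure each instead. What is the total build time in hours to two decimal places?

Number of layers: 136 / 0.05 → 2720 (rounded up).
Base layers = 8 × (51.1 + 2.94), so 432.32 s.
Remaining layers = 2712 × (3.27 + 2.94), so 16841.52 s.
Sum: 432.32 + 16841.52 = 17273.84 s → 4.80 hours.

4.80 hours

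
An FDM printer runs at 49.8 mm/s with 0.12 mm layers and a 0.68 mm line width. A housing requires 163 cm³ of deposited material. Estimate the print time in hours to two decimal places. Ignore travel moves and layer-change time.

Line area = 0.12 × 0.68, so 0.0816 mm².
Toolpath length = 163 cm³ / 0.0816 mm² = 163000 / 0.0816 = 1997549 mm.
Extrusion time = 1997549 / 49.8 = 40111.4 s.
Converting: 40111.4 s = 11.14 hours.

11.14 hours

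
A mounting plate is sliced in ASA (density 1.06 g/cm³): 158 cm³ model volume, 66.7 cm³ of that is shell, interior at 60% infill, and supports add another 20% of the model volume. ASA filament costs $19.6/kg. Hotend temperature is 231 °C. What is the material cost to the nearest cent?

Infill region = 158 − 66.7 = 91.3 cm³.
Infill deposited = 0.60 × 91.3, so 54.78 cm³.
Support = 0.20 × 158 = 31.6 cm³.
Total extruded = 66.7 + 54.78 + 31.6 = 153.08 cm³.
Mass = 153.08 × 1.06 = 162.2648 g.
Cost = 162.2648 g / 1000 × $19.6/kg = $3.18.

$3.18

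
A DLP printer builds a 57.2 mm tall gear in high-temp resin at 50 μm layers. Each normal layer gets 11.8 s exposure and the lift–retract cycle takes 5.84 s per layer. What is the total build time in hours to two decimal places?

5.61 hours

Number of layers: 57.2 / 0.05 → 1144 (rounded up).
Cycle time = 11.8 + 5.84, so 17.64 s.
Total = 1144 × 17.64 = 20180.16 s = 5.61 hours.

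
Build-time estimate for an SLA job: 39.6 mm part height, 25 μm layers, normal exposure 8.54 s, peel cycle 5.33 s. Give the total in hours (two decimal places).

6.10 hours

Number of layers: 39.6 / 0.025 → 1584 (rounded up).
Per-layer time: 8.54 + 5.33 → 13.87 s.
Build time: 1584 × 13.87 s = 21970.08 s, i.e. 6.10 hours.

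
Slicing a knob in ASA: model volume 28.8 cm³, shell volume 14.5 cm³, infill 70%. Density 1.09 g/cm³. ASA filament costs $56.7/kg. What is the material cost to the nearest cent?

$1.51

Interior volume: 28.8 − 14.5 → 14.3 cm³.
Infill volume = 0.70 × 14.3 = 10.01 cm³.
Total extruded = 14.5 + 10.01, so 24.51 cm³.
Mass: 24.51 × 1.09 → 26.7159 g.
At $56.7/kg: 26.7159/1000 × 56.7 = $1.51.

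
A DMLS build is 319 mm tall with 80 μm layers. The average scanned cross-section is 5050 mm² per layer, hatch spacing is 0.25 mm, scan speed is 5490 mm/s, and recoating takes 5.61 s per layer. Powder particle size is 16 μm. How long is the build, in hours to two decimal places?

10.29 hours

Layers = ⌈319/0.08⌉ = 3988.
Per-layer scan distance = 5050 / 0.25 = 20200 mm.
Laser time per layer: 20200 / 5490 → 3.6794 s.
Per-layer time = 3.6794 + 5.61, so 9.2894 s.
Total: 3988 × 9.2894 s = 37046.1272 s → 10.29 hours.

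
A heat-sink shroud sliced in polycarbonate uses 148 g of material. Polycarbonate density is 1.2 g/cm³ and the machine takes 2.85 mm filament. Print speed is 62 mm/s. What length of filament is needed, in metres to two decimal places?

Volume = 148 g / 1.2 g·cm⁻³ = 123.3333 cm³ = 123333.3 mm³.
Cross-section of 2.85 mm filament: π·(2.85/2)² = 6.3794 mm².
L = V/A = 123333.3/6.3794 = 19333.06 mm → 19.33 m.

19.33 m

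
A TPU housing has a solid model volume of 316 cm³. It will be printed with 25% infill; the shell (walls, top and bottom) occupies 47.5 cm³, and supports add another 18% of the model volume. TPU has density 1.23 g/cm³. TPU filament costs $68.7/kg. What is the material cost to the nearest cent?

$14.49

Interior volume: 316 − 47.5 → 268.5 cm³.
Deposited infill = 0.25 × 268.5 = 67.125 cm³.
Support = 0.18 × 316, so 56.88 cm³.
Total printed volume = 47.5 + 67.125 + 56.88 = 171.505 cm³.
Mass = 171.505 × 1.23, so 210.95115 g.
Cost = 210.95115 g / 1000 × $68.7/kg = $14.49.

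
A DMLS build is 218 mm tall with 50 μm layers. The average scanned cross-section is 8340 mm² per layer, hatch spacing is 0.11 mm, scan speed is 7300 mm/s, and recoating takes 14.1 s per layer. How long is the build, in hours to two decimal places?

Layers = ⌈218/0.05⌉ = 4360.
Per-layer scan distance = 8340 / 0.11 = 75818.2 mm.
Scan time per layer = 75818.2 / 7300 = 10.3861 s.
Layer cycle: 10.3861 + 14.1 → 24.4861 s.
Total: 4360 × 24.4861 s = 106759.396 s → 29.66 hours.

29.66 hours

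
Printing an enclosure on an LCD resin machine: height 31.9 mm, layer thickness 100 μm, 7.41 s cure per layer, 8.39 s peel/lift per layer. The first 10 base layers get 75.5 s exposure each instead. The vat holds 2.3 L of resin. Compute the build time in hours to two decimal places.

Layers = ⌈31.9/0.1⌉ = 319.
Base layers = 10 × (75.5 + 8.39), so 838.9 s.
Normal layers = 309 × (7.41 + 8.39), so 4882.2 s.
Total = 838.9 + 4882.2 = 5721.1 s = 1.59 hours.

1.59 hours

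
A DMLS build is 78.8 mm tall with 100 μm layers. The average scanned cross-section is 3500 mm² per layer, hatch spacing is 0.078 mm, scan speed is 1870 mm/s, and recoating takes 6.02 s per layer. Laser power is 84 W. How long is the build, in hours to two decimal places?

6.57 hours

Layers = ⌈78.8/0.1⌉ = 788.
Hatch length per layer: 3500 / 0.078 → 44871.8 mm.
Scan time per layer: 44871.8 / 1870 → 23.9956 s.
Time per layer = 23.9956 + 6.02 = 30.0156 s.
Build time = 788 × 30.0156 = 23652.2928 s = 6.57 hours.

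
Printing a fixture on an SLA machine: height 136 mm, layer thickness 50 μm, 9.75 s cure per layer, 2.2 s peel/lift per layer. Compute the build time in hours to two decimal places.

9.03 hours

Layer count = ceil(136 / 0.05) = 2720.
Each layer takes: 9.75 + 2.2 → 11.95 s.
Build time: 2720 × 11.95 s = 32504 s, i.e. 9.03 hours.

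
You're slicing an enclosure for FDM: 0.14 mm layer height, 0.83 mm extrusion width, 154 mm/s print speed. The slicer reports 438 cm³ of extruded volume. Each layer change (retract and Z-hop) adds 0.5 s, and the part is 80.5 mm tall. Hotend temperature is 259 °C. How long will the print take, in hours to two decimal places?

Line area = 0.14 × 0.83 = 0.1162 mm².
Total extruded path = 438000/0.1162 = 3769363.2 mm.
Print-move time = 3769363.2 / 154 = 24476.4 s.
Number of layers: 80.5 / 0.14 → 575 (rounded up).
Z-hop total: 575 × 0.5 → 287.5 s.
Total = 24476.4 + 287.5 = 24763.9 s = 6.88 hours.

6.88 hours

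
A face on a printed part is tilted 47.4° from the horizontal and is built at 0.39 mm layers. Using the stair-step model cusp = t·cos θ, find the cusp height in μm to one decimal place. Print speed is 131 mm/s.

h_c = t·cos θ = 0.39 × 0.6769 = 0.263991 mm (264.0 μm).

264.0 μm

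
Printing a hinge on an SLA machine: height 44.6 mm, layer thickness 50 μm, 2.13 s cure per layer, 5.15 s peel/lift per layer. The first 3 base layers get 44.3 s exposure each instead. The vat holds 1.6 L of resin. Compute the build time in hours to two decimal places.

Number of layers: 44.6 / 0.05 → 892 (rounded up).
Bottom layers = 3 × (44.3 + 5.15), so 148.35 s.
Normal layers = 889 × (2.13 + 5.15), so 6471.92 s.
Total = 148.35 + 6471.92 = 6620.27 s = 1.84 hours.

1.84 hours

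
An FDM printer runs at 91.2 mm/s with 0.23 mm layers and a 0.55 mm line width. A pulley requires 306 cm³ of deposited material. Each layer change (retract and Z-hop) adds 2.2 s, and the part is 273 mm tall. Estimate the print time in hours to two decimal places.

8.09 hours

Bead cross-section: 0.23 × 0.55 → 0.1265 mm².
Total extruded path = 306000/0.1265 = 2418972.3 mm.
Time extruding = 2418972.3 / 91.2 = 26523.8 s.
Number of layers: 273 / 0.23 → 1187 (rounded up).
Layer-change overhead: 1187 × 2.2 → 2611.4 s.
Altogether 26523.8 + 2611.4 = 29135.2 s, i.e. 8.09 hours.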